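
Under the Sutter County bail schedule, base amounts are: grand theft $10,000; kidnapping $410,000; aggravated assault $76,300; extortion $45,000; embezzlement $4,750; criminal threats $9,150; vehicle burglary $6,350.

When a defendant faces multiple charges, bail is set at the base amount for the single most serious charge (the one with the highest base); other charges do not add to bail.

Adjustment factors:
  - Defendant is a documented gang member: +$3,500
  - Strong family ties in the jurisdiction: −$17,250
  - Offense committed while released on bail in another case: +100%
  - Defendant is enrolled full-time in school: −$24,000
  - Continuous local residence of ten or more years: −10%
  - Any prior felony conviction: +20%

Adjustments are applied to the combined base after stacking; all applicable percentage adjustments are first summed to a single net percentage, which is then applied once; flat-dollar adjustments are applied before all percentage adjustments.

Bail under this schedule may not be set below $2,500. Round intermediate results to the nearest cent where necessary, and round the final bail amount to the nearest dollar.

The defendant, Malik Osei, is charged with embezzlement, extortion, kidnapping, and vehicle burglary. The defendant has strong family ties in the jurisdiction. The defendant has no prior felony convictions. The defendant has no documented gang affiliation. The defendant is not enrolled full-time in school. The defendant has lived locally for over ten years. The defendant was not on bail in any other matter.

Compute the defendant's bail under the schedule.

Base amounts from the schedule: embezzlement $4,750; extortion $45,000; kidnapping $410,000; vehicle burglary $6,350.
Stacking rule: use the highest base only. Highest is kidnapping at $410,000. Combined base = $410,000.
Strong family ties in the jurisdiction (−$17,250 flat): $410,000 − $17,250 = $392,750.
Continuous local residence of ten or more years (−10%): $392,750 × 0.9 = $353,475.
$353,475 is at or above the $2,500 minimum.

$353,475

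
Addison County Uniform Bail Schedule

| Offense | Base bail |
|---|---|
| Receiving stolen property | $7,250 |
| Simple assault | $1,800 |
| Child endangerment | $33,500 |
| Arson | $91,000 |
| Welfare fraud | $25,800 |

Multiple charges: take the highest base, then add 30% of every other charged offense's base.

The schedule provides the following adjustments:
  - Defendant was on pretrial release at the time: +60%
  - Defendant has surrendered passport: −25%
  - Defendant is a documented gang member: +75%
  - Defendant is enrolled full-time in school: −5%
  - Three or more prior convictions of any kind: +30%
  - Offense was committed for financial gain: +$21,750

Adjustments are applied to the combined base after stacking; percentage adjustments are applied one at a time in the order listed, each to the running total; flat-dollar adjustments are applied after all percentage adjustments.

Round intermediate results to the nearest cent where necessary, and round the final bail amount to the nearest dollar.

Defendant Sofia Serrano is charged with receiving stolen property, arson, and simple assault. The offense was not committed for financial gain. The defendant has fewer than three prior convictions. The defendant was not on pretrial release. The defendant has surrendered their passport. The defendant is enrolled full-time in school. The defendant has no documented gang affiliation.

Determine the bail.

$66,772

Base amounts from the schedule: receiving stolen property $7,250; arson $91,000; simple assault $1,800.
Stacking rule: highest base plus 30% of each additional charge. Highest is arson at $91,000. Additional: $7,250 × 30% = $2,175; $1,800 × 30% = $540. Combined base = $91,000 + $2,715 = $93,715.
Defendant has surrendered passport (−25%): $93,715 × 0.75 = $70,286.25.
Defendant is enrolled full-time in school (−5%): $70,286.25 × 0.95 = $66,771.94.
Rounded to the nearest dollar: $66,772.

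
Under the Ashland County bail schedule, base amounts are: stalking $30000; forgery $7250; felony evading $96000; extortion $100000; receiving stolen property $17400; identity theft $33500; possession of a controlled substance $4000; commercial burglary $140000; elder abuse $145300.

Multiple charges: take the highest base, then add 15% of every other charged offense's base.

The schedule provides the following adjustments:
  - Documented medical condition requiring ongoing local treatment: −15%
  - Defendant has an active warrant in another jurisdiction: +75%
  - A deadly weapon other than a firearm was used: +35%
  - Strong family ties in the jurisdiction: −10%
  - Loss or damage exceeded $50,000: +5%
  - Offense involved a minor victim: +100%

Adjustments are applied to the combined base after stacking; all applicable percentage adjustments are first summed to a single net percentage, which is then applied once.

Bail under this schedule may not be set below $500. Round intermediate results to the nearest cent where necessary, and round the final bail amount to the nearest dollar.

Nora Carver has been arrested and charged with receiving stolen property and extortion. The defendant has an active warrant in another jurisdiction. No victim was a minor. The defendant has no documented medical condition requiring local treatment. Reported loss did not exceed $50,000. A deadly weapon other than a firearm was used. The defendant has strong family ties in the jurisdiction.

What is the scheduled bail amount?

Base amounts from the schedule: receiving stolen property $17400; extortion $100000.
Stacking rule: highest base plus 15% of each additional charge. Highest is extortion at $100000. Additional: $17400 × 15% = $2610. Combined base = $100000 + $2610 = $102610.
Net percentage adjustment: +75% +35% −10% = +100%. $102610 × 2 = $205220.
$205220 is at or above the $500 minimum.

$205220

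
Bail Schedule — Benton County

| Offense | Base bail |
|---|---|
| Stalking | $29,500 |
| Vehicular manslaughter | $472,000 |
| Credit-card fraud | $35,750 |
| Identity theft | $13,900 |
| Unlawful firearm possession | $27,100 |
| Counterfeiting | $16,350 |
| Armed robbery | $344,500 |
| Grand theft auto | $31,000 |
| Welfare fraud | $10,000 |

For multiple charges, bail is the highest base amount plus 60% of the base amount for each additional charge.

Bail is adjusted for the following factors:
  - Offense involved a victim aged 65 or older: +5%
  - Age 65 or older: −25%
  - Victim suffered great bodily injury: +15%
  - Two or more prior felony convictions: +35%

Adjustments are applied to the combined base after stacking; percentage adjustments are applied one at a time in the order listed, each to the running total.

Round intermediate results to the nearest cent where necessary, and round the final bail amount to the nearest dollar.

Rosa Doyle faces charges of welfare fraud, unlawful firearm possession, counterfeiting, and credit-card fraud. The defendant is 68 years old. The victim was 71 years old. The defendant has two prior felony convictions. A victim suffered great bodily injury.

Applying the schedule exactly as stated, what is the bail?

Base amounts from the schedule: welfare fraud $10,000; unlawful firearm possession $27,100; counterfeiting $16,350; credit-card fraud $35,750.
Stacking rule: highest base plus 60% of each additional charge. Highest is credit-card fraud at $35,750. Additional: $10,000 × 60% = $6,000; $27,100 × 60% = $16,260; $16,350 × 60% = $9,810. Combined base = $35,750 + $32,070 = $67,820.
Offense involved a victim aged 65 or older (+5%): $67,820 × 1.05 = $71,211.
Age 65 or older (−25%): $71,211 × 0.75 = $53,408.25.
Victim suffered great bodily injury (+15%): $53,408.25 × 1.15 = $61,419.49.
Two or more prior felony convictions (+35%): $61,419.49 × 1.35 = $82,916.31.
Rounded to the nearest dollar: $82,916.

$82,916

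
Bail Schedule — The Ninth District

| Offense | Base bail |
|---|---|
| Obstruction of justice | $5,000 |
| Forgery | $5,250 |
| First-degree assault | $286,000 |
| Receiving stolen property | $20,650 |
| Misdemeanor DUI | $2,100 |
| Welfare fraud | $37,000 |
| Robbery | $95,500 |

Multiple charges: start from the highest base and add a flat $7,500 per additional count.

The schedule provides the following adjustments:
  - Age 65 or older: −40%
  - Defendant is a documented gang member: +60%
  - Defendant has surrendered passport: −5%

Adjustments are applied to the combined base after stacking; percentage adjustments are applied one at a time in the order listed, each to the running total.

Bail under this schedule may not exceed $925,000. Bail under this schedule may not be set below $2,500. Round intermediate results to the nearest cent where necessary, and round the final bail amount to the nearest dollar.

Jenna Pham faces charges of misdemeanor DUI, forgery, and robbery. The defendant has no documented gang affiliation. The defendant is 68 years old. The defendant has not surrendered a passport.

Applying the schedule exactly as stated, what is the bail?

Base amounts from the schedule: misdemeanor DUI $2,100; forgery $5,250; robbery $95,500.
Stacking rule: highest base plus $7,500 per additional charge. Highest is robbery at $95,500; 2 additional charges → +$15,000. Combined base = $110,500.
Age 65 or older (−40%): $110,500 × 0.6 = $66,300.
$66,300 is within the $925,000 maximum.
$66,300 is at or above the $2,500 minimum.

$66,300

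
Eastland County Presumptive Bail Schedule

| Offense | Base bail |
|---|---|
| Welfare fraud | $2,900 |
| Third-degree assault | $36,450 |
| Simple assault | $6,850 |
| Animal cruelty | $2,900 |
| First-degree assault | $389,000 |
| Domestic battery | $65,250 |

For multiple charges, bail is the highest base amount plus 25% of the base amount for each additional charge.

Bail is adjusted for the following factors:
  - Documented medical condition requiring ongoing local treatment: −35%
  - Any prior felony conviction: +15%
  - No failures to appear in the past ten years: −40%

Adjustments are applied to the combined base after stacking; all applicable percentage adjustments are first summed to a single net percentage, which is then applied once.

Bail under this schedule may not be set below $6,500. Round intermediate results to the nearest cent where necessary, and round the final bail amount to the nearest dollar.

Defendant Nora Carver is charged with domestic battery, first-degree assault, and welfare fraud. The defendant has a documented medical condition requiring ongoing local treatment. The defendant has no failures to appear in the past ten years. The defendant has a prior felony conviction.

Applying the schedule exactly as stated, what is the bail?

Base amounts from the schedule: domestic battery $65,250; first-degree assault $389,000; welfare fraud $2,900.
Stacking rule: highest base plus 25% of each additional charge. Highest is first-degree assault at $389,000. Additional: $65,250 × 25% = $16,312.50; $2,900 × 25% = $725. Combined base = $389,000 + $17,037.50 = $406,037.50.
Net percentage adjustment: −35% +15% −40% = −60%. $406,037.50 × 0.4 = $162,415.
$162,415 is at or above the $6,500 minimum.

$162,415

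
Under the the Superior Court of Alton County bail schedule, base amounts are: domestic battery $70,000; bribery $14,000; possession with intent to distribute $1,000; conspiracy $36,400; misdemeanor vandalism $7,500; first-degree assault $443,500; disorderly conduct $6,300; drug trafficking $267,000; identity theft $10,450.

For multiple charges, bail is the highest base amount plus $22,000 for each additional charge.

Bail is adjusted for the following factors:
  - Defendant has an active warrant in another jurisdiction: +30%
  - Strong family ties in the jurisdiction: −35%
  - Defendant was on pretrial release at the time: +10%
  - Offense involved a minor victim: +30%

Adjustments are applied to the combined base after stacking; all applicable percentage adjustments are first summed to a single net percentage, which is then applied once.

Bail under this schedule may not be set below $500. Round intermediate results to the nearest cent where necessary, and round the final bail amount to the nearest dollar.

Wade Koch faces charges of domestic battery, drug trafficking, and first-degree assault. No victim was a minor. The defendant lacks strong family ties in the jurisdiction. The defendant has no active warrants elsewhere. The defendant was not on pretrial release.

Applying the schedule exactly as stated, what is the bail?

Base amounts from the schedule: domestic battery $70,000; drug trafficking $267,000; first-degree assault $443,500.
Stacking rule: highest base plus $22,000 per additional charge. Highest is first-degree assault at $443,500; 2 additional charges → +$44,000. Combined base = $487,500.
No adjustment factors apply to this defendant.
$487,500 is at or above the $500 minimum.

$487,500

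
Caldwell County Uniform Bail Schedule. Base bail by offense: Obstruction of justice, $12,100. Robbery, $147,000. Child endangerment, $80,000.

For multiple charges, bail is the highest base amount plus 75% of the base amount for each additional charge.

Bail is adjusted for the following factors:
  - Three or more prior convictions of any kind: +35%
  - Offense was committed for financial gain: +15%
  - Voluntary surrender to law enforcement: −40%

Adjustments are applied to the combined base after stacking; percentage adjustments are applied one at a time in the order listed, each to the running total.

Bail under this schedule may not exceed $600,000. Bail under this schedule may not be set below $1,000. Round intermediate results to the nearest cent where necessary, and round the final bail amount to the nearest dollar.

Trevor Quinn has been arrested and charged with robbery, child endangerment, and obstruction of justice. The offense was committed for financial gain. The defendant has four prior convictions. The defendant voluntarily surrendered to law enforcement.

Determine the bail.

$201,274

Base amounts from the schedule: robbery $147,000; child endangerment $80,000; obstruction of justice $12,100.
Stacking rule: highest base plus 75% of each additional charge. Highest is robbery at $147,000. Additional: $80,000 × 75% = $60,000; $12,100 × 75% = $9,075. Combined base = $147,000 + $69,075 = $216,075.
Three or more prior convictions of any kind (+35%): $216,075 × 1.35 = $291,701.25.
Offense was committed for financial gain (+15%): $291,701.25 × 1.15 = $335,456.44.
Voluntary surrender to law enforcement (−40%): $335,456.44 × 0.6 = $201,273.86.
$201,273.86 is within the $600,000 maximum.
$201,273.86 is at or above the $1,000 minimum.
Rounded to the nearest dollar: $201,274.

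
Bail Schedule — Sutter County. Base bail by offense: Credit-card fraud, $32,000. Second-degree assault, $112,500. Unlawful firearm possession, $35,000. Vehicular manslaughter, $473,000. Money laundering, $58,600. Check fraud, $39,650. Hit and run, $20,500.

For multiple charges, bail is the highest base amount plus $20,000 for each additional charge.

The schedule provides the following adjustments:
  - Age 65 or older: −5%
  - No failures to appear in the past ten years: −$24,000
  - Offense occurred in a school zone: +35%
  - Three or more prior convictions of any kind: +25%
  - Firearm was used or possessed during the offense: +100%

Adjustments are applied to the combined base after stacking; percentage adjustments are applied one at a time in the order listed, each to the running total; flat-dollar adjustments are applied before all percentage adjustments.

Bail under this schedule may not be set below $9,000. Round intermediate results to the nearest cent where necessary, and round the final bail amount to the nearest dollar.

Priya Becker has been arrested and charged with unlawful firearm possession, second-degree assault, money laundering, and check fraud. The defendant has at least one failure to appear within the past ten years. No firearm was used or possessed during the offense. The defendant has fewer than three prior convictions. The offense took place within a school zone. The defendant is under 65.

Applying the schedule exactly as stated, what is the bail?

Base amounts from the schedule: unlawful firearm possession $35,000; second-degree assault $112,500; money laundering $58,600; check fraud $39,650.
Stacking rule: highest base plus $20,000 per additional charge. Highest is second-degree assault at $112,500; 3 additional charges → +$60,000. Combined base = $172,500.
Offense occurred in a school zone (+35%): $172,500 × 1.35 = $232,875.
$232,875 is at or above the $9,000 minimum.

$232,875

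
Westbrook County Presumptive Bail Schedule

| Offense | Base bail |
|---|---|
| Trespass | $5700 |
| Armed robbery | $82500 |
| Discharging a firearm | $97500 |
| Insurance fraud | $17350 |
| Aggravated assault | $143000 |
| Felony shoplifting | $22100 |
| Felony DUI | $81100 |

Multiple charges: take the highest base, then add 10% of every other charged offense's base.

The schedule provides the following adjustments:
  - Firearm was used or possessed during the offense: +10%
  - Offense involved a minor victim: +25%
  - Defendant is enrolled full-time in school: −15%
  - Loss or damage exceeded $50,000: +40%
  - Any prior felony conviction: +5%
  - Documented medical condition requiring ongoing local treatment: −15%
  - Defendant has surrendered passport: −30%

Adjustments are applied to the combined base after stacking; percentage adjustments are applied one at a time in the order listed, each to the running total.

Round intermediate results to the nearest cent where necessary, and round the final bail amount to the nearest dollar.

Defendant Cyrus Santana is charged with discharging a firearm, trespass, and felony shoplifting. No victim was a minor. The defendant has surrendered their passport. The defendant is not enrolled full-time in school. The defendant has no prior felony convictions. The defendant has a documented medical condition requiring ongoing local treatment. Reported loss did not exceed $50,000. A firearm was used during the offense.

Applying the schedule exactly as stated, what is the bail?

$65633

Base amounts from the schedule: discharging a firearm $97500; trespass $5700; felony shoplifting $22100.
Stacking rule: highest base plus 10% of each additional charge. Highest is discharging a firearm at $97500. Additional: $5700 × 10% = $570; $22100 × 10% = $2210. Combined base = $97500 + $2780 = $100280.
Firearm was used or possessed during the offense (+10%): $100280 × 1.1 = $110308.
Documented medical condition requiring ongoing local treatment (−15%): $110308 × 0.85 = $93761.80.
Defendant has surrendered passport (−30%): $93761.80 × 0.7 = $65633.26.
Rounded to the nearest dollar: $65633.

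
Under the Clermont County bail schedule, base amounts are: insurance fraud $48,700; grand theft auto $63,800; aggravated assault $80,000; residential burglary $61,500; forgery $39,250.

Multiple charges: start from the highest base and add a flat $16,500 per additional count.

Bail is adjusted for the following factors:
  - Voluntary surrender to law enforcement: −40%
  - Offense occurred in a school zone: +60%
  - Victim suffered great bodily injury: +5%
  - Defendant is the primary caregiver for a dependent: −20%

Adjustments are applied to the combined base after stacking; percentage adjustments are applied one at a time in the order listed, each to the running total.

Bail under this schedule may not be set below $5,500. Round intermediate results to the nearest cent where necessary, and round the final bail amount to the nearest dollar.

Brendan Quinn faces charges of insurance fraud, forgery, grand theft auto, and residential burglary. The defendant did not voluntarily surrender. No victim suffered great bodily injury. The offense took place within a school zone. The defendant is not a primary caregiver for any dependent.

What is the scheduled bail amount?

Base amounts from the schedule: insurance fraud $48,700; forgery $39,250; grand theft auto $63,800; residential burglary $61,500.
Stacking rule: highest base plus $16,500 per additional charge. Highest is grand theft auto at $63,800; 3 additional charges → +$49,500. Combined base = $113,300.
Offense occurred in a school zone (+60%): $113,300 × 1.6 = $181,280.
$181,280 is at or above the $5,500 minimum.

$181,280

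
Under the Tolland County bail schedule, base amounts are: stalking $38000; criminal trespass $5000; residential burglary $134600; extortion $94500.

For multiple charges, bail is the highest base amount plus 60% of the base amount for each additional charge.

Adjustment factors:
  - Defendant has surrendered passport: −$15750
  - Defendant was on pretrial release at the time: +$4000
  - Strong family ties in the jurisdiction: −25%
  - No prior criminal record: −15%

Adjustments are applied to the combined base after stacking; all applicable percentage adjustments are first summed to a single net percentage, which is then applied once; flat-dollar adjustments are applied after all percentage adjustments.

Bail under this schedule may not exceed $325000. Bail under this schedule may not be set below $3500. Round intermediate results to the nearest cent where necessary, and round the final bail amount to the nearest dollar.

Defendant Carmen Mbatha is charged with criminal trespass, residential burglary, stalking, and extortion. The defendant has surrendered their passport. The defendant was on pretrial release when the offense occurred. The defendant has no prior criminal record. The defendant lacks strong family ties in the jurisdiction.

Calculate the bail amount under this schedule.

Base amounts from the schedule: criminal trespass $5000; residential burglary $134600; stalking $38000; extortion $94500.
Stacking rule: highest base plus 60% of each additional charge. Highest is residential burglary at $134600. Additional: $5000 × 60% = $3000; $38000 × 60% = $22800; $94500 × 60% = $56700. Combined base = $134600 + $82500 = $217100.
No prior criminal record (−15%): $217100 × 0.85 = $184535.
Defendant has surrendered passport (−$15750 flat): $184535 − $15750 = $168785.
Defendant was on pretrial release at the time (+$4000 flat): $168785 + $4000 = $172785.
$172785 is within the $325000 maximum.
$172785 is at or above the $3500 minimum.

$172785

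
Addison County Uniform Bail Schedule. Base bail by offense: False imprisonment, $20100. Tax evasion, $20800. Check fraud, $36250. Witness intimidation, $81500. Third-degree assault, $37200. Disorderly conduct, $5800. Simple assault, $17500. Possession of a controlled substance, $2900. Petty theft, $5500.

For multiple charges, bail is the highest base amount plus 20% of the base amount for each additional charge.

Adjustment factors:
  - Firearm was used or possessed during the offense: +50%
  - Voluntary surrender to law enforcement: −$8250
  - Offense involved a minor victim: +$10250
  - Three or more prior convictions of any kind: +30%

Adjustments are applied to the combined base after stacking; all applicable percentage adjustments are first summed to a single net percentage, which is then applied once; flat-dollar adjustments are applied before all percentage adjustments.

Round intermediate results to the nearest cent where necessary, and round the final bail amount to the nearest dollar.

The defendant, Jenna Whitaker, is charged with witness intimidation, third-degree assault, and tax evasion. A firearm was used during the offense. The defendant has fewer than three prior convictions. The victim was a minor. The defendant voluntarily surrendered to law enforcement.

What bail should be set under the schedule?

Base amounts from the schedule: witness intimidation $81500; third-degree assault $37200; tax evasion $20800.
Stacking rule: highest base plus 20% of each additional charge. Highest is witness intimidation at $81500. Additional: $37200 × 20% = $7440; $20800 × 20% = $4160. Combined base = $81500 + $11600 = $93100.
Voluntary surrender to law enforcement (−$8250 flat): $93100 − $8250 = $84850.
Offense involved a minor victim (+$10250 flat): $84850 + $10250 = $95100.
Firearm was used or possessed during the offense (+50%): $95100 × 1.5 = $142650.

$142650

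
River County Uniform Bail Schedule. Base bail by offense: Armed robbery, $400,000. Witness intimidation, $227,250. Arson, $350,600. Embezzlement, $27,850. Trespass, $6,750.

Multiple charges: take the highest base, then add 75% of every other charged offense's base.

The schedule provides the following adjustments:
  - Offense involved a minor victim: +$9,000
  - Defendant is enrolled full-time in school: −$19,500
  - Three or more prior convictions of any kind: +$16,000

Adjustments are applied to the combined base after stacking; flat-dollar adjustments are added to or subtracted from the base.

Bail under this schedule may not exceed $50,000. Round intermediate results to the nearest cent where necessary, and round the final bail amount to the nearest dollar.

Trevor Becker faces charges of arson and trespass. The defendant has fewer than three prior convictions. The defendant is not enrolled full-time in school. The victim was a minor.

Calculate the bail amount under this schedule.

Base amounts from the schedule: arson $350,600; trespass $6,750.
Stacking rule: highest base plus 75% of each additional charge. Highest is arson at $350,600. Additional: $6,750 × 75% = $5,062.50. Combined base = $350,600 + $5,062.50 = $355,662.50.
Offense involved a minor victim (+$9,000 flat): $355,662.50 + $9,000 = $364,662.50.
Result $364,662.50 exceeds the maximum of $50,000; bail is capped at $50,000.

$50,000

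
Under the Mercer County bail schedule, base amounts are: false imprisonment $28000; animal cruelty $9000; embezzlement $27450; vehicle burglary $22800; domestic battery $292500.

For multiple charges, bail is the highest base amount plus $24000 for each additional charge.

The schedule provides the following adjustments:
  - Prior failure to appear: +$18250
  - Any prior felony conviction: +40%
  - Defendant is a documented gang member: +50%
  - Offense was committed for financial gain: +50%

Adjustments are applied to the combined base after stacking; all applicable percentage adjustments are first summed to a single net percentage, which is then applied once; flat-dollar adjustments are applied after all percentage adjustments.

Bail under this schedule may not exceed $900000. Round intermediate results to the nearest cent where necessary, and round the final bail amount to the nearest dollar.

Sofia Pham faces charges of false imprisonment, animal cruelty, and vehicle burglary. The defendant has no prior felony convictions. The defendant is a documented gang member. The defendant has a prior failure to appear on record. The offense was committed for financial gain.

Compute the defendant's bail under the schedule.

Base amounts from the schedule: false imprisonment $28000; animal cruelty $9000; vehicle burglary $22800.
Stacking rule: highest base plus $24000 per additional charge. Highest is false imprisonment at $28000; 2 additional charges → +$48000. Combined base = $76000.
Net percentage adjustment: +50% +50% = +100%. $76000 × 2 = $152000.
Prior failure to appear (+$18250 flat): $152000 + $18250 = $170250.
$170250 is within the $900000 maximum.

$170250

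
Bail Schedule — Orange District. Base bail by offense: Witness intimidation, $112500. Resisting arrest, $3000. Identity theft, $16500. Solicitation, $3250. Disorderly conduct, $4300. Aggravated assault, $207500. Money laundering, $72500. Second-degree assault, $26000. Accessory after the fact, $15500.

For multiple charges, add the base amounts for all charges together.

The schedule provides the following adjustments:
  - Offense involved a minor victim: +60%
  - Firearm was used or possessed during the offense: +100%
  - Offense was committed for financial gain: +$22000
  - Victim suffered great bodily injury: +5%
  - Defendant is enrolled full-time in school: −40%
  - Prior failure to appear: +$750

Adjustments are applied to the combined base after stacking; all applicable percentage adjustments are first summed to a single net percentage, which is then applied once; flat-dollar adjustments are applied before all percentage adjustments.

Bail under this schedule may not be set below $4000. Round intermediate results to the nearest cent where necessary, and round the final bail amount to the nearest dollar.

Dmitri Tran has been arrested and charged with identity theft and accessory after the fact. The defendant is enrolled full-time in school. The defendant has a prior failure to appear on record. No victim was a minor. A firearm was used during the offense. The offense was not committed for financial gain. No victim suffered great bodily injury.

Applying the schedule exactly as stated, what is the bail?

$52400

Base amounts from the schedule: identity theft $16500; accessory after the fact $15500.
Stacking rule: sum of all bases. $16500 + $15500 = $32000.
Prior failure to appear (+$750 flat): $32000 + $750 = $32750.
Net percentage adjustment: +100% −40% = +60%. $32750 × 1.6 = $52400.
$52400 is at or above the $4000 minimum.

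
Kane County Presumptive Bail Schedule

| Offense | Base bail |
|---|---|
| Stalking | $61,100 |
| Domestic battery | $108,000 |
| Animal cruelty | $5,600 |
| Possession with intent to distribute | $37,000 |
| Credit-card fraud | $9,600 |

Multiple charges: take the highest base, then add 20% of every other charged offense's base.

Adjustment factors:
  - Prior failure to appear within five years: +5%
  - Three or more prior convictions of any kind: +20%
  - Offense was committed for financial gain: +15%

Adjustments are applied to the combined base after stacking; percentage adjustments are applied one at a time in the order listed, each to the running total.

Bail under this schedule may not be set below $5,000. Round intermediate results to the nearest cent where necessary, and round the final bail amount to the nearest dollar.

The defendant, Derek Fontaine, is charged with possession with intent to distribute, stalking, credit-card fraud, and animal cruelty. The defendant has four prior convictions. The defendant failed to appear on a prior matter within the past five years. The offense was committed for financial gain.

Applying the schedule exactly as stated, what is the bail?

$103,661

Base amounts from the schedule: possession with intent to distribute $37,000; stalking $61,100; credit-card fraud $9,600; animal cruelty $5,600.
Stacking rule: highest base plus 20% of each additional charge. Highest is stalking at $61,100. Additional: $37,000 × 20% = $7,400; $9,600 × 20% = $1,920; $5,600 × 20% = $1,120. Combined base = $61,100 + $10,440 = $71,540.
Prior failure to appear within five years (+5%): $71,540 × 1.05 = $75,117.
Three or more prior convictions of any kind (+20%): $75,117 × 1.2 = $90,140.40.
Offense was committed for financial gain (+15%): $90,140.40 × 1.15 = $103,661.46.
$103,661.46 is at or above the $5,000 minimum.
Rounded to the nearest dollar: $103,661.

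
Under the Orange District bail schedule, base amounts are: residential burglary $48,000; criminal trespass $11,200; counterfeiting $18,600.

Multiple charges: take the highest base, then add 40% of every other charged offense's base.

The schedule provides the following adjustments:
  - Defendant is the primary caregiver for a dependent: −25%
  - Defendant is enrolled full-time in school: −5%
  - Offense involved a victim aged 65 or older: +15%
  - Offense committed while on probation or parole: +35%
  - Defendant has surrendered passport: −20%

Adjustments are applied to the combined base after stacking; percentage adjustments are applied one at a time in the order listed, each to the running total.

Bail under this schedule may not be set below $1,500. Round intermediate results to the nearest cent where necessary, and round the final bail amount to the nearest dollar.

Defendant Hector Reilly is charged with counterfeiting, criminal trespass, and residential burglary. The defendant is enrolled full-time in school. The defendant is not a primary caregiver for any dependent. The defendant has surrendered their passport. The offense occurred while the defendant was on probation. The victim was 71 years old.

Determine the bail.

Base amounts from the schedule: counterfeiting $18,600; criminal trespass $11,200; residential burglary $48,000.
Stacking rule: highest base plus 40% of each additional charge. Highest is residential burglary at $48,000. Additional: $18,600 × 40% = $7,440; $11,200 × 40% = $4,480. Combined base = $48,000 + $11,920 = $59,920.
Defendant is enrolled full-time in school (−5%): $59,920 × 0.95 = $56,924.
Offense involved a victim aged 65 or older (+15%): $56,924 × 1.15 = $65,462.60.
Offense committed while on probation or parole (+35%): $65,462.60 × 1.35 = $88,374.51.
Defendant has surrendered passport (−20%): $88,374.51 × 0.8 = $70,699.61.
$70,699.61 is at or above the $1,500 minimum.
Rounded to the nearest dollar: $70,700.

$70,700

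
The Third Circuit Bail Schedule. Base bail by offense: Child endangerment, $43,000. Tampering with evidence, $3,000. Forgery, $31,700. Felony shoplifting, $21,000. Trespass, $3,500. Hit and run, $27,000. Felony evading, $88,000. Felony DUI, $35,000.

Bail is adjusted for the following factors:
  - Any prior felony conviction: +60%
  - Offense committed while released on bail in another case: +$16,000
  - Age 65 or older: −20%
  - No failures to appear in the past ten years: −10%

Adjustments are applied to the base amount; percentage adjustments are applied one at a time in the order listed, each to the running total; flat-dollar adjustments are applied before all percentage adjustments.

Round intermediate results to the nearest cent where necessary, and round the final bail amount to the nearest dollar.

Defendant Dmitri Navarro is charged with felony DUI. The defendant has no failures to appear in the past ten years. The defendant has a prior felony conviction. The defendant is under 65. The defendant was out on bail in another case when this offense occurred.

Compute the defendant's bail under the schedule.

$73,440

Base amounts from the schedule: felony DUI $35,000.
Single charge. Combined base = $35,000.
Offense committed while released on bail in another case (+$16,000 flat): $35,000 + $16,000 = $51,000.
Any prior felony conviction (+60%): $51,000 × 1.6 = $81,600.
No failures to appear in the past ten years (−10%): $81,600 × 0.9 = $73,440.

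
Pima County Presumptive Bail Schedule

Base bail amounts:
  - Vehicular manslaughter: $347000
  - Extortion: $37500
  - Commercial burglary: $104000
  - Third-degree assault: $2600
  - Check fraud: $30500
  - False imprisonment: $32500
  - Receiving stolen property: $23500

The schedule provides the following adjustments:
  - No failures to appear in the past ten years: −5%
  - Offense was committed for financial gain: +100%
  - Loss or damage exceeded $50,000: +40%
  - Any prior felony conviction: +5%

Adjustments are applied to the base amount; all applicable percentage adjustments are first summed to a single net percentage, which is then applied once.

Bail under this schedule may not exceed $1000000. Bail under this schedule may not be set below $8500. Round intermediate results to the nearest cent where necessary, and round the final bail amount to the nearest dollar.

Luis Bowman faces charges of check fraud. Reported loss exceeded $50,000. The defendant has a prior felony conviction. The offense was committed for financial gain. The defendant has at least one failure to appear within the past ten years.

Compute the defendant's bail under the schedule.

Base amounts from the schedule: check fraud $30500.
Single charge. Combined base = $30500.
Net percentage adjustment: +100% +40% +5% = +145%. $30500 × 2.45 = $74725.
$74725 is within the $1000000 maximum.
$74725 is at or above the $8500 minimum.

$74725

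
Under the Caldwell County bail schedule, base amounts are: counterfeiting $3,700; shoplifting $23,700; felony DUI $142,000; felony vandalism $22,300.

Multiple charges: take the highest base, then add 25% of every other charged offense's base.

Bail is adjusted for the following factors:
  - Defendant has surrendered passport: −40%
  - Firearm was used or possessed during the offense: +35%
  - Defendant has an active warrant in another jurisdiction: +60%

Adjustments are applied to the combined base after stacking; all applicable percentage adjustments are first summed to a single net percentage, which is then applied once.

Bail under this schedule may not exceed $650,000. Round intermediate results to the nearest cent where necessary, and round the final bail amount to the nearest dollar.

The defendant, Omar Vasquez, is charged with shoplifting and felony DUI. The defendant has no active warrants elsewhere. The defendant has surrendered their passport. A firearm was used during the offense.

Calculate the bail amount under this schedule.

$140,529

Base amounts from the schedule: shoplifting $23,700; felony DUI $142,000.
Stacking rule: highest base plus 25% of each additional charge. Highest is felony DUI at $142,000. Additional: $23,700 × 25% = $5,925. Combined base = $142,000 + $5,925 = $147,925.
Net percentage adjustment: −40% +35% = −5%. $147,925 × 0.95 = $140,528.75.
$140,528.75 is within the $650,000 maximum.
Rounded to the nearest dollar: $140,529.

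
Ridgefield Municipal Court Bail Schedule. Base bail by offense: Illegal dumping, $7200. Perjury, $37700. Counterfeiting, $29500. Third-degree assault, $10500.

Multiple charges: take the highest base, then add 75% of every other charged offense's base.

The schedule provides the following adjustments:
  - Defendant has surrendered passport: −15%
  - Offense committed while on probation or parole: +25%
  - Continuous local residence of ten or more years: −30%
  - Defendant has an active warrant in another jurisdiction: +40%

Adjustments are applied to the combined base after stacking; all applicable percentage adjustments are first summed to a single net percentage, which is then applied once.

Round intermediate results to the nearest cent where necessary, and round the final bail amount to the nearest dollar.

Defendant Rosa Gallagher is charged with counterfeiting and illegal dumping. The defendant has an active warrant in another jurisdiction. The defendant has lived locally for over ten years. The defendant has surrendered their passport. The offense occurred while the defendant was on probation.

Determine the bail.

$41880

Base amounts from the schedule: counterfeiting $29500; illegal dumping $7200.
Stacking rule: highest base plus 75% of each additional charge. Highest is counterfeiting at $29500. Additional: $7200 × 75% = $5400. Combined base = $29500 + $5400 = $34900.
Net percentage adjustment: −15% +25% −30% +40% = +20%. $34900 × 1.2 = $41880.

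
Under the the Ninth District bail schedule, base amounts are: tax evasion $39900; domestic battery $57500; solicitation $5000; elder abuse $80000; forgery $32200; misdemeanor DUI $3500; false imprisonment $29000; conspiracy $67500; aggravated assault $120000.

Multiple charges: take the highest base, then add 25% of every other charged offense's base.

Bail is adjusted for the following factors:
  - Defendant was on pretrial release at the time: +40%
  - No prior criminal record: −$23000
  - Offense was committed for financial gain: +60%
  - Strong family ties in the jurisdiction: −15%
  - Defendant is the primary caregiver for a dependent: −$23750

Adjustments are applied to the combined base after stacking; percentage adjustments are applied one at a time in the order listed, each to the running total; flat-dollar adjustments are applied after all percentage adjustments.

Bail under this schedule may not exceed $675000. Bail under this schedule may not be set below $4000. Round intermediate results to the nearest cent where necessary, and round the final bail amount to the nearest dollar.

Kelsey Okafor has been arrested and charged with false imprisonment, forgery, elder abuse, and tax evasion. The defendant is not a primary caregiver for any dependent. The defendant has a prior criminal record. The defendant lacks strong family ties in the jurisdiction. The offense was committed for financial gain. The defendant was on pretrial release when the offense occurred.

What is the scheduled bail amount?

Base amounts from the schedule: false imprisonment $29000; forgery $32200; elder abuse $80000; tax evasion $39900.
Stacking rule: highest base plus 25% of each additional charge. Highest is elder abuse at $80000. Additional: $29000 × 25% = $7250; $32200 × 25% = $8050; $39900 × 25% = $9975. Combined base = $80000 + $25275 = $105275.
Defendant was on pretrial release at the time (+40%): $105275 × 1.4 = $147385.
Offense was committed for financial gain (+60%): $147385 × 1.6 = $235816.
$235816 is within the $675000 maximum.
$235816 is at or above the $4000 minimum.

$235816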